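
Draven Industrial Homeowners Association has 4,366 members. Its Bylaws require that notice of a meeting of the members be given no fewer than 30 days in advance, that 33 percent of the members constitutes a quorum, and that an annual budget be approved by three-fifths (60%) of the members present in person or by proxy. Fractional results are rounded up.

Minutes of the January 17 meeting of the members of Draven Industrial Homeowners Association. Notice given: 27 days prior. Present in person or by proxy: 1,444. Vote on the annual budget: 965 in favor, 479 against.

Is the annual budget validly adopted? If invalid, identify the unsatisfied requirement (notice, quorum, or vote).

Invalid — notice requirement not satisfied.

Notice: 27 days given; 30 required. Not satisfied.
Quorum: 33% of 4,366 = 1,440.78, rounded up to 1,441; 1,444 present. Satisfied.
Vote: requires three-fifths of those present (1,444); 3/5 of 1444 = 866.40, rounded up to 867, so 867 needed; 965 in favor. Satisfied.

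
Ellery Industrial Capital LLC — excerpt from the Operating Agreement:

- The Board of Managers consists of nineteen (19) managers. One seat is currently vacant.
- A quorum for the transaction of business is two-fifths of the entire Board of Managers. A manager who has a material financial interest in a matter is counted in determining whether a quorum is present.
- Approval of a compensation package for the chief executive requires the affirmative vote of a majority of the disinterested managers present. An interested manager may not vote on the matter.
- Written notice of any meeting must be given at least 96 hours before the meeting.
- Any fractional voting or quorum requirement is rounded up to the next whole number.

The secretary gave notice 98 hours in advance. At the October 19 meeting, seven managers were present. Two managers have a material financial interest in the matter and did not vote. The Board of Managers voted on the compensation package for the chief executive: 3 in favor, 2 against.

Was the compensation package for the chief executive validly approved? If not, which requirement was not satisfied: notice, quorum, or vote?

Invalid — quorum requirement not satisfied.

Notice: 98 hours given; 96 required (98 ≥ 96). Satisfied.
Quorum: 7 present (interested managers count toward quorum); quorum is 8. Not satisfied.
Vote: the compensation package for the chief executive requires a majority of the disinterested managers present (7 − 2 = 5). A majority of 5 is 3, so 3 affirmative votes are needed; 3 voted in favor. Satisfied. (Moot — without a quorum no business can be validly transacted.)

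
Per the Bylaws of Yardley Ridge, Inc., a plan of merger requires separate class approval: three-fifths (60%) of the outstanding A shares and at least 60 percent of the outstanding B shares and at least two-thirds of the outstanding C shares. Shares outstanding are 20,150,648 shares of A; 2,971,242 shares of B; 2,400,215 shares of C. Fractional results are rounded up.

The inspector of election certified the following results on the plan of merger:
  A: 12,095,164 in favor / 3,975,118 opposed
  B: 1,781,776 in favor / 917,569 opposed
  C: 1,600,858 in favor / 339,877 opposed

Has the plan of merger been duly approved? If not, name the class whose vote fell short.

A: 3/5 of 20150648 = 12090388.80, rounded up to 12090389; 12,090,389 required, 12,095,164 in favor — approved.
B: 3/5 of 2971242 = 1782745.20, rounded up to 1782746; 1,782,746 required, 1,781,776 in favor — not approved.
C: 2/3 of 2400215 = 1600143.33, rounded up to 1600144; 1,600,144 required, 1,600,858 in favor — approved.

Not approved — the B shares did not give the required vote.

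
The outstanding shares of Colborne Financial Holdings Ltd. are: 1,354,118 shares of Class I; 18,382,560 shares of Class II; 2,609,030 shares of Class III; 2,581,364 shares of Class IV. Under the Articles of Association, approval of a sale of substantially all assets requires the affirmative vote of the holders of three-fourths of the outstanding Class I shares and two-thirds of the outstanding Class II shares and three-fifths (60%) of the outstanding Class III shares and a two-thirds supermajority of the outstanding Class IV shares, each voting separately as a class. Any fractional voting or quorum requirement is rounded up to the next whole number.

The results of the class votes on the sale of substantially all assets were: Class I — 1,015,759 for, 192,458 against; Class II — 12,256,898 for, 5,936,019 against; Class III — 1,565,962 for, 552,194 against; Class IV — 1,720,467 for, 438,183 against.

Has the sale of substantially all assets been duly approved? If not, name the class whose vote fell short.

Class I: 3/4 of 1354118 = 1015588.50, rounded up to 1015589; 1,015,589 required, 1,015,759 in favor — approved.
Class II: 2/3 of 18382560 = 12255040; 12,255,040 required, 12,256,898 in favor — approved.
Class III: 3/5 of 2609030 = 1565418; 1,565,418 required, 1,565,962 in favor — approved.
Class IV: 2/3 of 2581364 = 1720909.33, rounded up to 1720910; 1,720,910 required, 1,720,467 in favor — not approved.

Not approved — the Class IV shares did not give the required vote.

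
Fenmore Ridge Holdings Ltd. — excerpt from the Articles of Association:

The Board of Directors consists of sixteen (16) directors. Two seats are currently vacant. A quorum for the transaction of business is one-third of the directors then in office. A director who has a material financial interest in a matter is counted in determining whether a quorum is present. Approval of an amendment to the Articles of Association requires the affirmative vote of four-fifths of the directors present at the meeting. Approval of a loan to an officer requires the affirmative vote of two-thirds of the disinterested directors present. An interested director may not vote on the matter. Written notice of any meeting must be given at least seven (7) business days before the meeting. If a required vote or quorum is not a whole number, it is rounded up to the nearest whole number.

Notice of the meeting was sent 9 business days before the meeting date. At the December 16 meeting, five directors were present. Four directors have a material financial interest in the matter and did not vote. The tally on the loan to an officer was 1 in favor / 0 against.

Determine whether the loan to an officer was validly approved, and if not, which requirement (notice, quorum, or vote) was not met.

Valid — all requirements satisfied.

Notice: 9 business days given; 7 required (9 ≥ 7). Satisfied.
Quorum: 5 present (interested directors count toward quorum); quorum is 5. Satisfied.
Vote: the loan to an officer requires two-thirds of the disinterested directors present (5 − 4 = 1). 2/3 of 1 = 0.67, rounded up to 1, so 1 affirmative vote is needed; 1 voted in favor. Satisfied.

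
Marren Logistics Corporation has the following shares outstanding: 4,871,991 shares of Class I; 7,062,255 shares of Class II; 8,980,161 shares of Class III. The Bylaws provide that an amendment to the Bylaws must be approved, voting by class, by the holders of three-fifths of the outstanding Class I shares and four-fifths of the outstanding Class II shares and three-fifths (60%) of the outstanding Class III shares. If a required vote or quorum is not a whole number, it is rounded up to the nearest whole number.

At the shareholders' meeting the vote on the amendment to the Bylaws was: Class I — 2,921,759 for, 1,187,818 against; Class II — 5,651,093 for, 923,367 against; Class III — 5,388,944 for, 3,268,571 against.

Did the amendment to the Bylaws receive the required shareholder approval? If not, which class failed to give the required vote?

Not approved — the Class I shares did not give the required vote.

Class I: 3/5 of 4871991 = 2923194.60, rounded up to 2923195; 2,923,195 required, 2,921,759 in favor — not approved.
Class II: 4/5 of 7062255 = 5649804; 5,649,804 required, 5,651,093 in favor — approved.
Class III: 3/5 of 8980161 = 5388096.60, rounded up to 5388097; 5,388,097 required, 5,388,944 in favor — approved.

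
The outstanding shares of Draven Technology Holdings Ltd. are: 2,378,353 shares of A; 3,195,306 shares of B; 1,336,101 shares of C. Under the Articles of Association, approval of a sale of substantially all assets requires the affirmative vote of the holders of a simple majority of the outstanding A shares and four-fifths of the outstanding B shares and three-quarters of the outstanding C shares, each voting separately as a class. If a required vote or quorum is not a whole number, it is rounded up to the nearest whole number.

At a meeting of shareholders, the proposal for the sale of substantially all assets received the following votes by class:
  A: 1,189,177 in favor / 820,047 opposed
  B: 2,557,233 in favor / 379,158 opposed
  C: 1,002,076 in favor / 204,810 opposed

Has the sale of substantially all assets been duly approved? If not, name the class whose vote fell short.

A: a majority of 2378353 is 1189177; 1,189,177 required, 1,189,177 in favor — approved.
B: 4/5 of 3195306 = 2556244.80, rounded up to 2556245; 2,556,245 required, 2,557,233 in favor — approved.
C: 3/4 of 1336101 = 1002075.75, rounded up to 1002076; 1,002,076 required, 1,002,076 in favor — approved.

Approved — every class gave the required vote.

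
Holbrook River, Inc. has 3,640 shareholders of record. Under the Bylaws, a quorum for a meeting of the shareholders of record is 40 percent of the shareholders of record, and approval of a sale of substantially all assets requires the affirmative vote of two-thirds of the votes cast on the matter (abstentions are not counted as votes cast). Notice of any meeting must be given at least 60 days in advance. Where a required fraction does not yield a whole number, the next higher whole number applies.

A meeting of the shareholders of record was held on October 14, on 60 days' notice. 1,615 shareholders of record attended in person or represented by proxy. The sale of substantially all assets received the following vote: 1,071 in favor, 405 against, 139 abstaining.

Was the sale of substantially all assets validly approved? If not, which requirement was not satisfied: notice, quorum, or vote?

Notice: 60 days given; 60 required. Satisfied.
Quorum: 40% of 3,640 = 1,456; 1,615 present. Satisfied.
Vote: requires two-thirds of the votes cast (1,615 − 139 abstaining = 1,476); 2/3 of 1476 = 984, so 984 needed; 1,071 in favor. Satisfied.

Valid — all requirements satisfied.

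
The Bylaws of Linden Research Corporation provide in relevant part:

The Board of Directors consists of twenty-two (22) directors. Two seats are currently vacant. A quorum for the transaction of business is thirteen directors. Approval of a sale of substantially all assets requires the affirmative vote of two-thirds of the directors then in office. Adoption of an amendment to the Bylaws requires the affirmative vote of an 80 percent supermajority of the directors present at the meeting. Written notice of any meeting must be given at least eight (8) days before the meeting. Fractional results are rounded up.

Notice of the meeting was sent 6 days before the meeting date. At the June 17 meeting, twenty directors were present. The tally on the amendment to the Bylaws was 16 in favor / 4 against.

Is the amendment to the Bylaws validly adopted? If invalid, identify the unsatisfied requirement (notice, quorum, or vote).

Invalid — notice requirement not satisfied.

Notice: 6 days given; 8 required (6 < 8). Not satisfied.
Quorum: 20 present; quorum is 13. Satisfied.
Vote: the amendment to the Bylaws requires four-fifths of the directors present (20). 4/5 of 20 = 16, so 16 affirmative votes are needed; 16 voted in favor. Satisfied.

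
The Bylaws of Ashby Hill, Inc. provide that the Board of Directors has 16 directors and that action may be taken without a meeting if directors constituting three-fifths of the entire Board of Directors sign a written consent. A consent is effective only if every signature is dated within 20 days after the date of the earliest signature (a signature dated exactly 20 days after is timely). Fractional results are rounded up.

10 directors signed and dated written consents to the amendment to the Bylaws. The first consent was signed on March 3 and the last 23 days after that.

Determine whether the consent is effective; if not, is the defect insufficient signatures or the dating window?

Not effective — dating-window requirement not satisfied.

Signatures required: three-fifths of 16 — 3/5 of 16 = 9.60, rounded up to 10, so 10 needed; 10 signed. Sufficient.
Dating window: the latest signature is 23 days after the earliest; the limit is 20 days. Outside the window.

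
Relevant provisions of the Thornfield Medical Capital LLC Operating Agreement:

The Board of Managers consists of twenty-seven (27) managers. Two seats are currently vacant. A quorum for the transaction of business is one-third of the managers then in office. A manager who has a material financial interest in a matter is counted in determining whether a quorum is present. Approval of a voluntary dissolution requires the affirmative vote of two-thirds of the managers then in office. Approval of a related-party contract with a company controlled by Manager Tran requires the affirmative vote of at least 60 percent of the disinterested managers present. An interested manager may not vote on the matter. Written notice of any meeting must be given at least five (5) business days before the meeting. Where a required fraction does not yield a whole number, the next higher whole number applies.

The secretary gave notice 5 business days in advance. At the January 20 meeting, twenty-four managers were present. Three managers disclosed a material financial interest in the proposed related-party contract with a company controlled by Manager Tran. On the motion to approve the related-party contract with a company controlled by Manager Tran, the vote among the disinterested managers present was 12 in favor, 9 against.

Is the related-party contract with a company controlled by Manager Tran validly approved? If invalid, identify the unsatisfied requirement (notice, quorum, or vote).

Notice: 5 business days given; 5 required (5 ≥ 5). Satisfied.
Quorum: 24 present (interested managers count toward quorum); quorum is 9. Satisfied.
Vote: the related-party contract with a company controlled by Manager Tran requires three-fifths of the disinterested managers present (24 − 3 = 21). 3/5 of 21 = 12.60, rounded up to 13, so 13 affirmative votes are needed; 12 voted in favor. Not satisfied.

Invalid — vote requirement not satisfied.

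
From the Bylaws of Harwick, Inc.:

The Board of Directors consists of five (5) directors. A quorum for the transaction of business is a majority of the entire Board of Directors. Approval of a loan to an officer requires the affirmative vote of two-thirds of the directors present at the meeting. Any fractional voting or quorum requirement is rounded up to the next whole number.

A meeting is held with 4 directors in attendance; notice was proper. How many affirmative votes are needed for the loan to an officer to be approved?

3

The loan to an officer requires two-thirds of the directors present (4).
2/3 of 4 = 2.67, rounded up to 3.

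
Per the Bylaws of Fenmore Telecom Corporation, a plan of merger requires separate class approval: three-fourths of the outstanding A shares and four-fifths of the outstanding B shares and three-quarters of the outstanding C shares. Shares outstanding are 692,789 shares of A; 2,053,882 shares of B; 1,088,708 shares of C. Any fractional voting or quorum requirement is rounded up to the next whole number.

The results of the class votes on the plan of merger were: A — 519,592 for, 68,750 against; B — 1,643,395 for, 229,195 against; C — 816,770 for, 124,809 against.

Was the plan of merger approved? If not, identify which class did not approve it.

Approved — every class gave the required vote.

A: 3/4 of 692789 = 519591.75, rounded up to 519592; 519,592 required, 519,592 in favor — approved.
B: 4/5 of 2053882 = 1643105.60, rounded up to 1643106; 1,643,106 required, 1,643,395 in favor — approved.
C: 3/4 of 1088708 = 816531; 816,531 required, 816,770 in favor — approved.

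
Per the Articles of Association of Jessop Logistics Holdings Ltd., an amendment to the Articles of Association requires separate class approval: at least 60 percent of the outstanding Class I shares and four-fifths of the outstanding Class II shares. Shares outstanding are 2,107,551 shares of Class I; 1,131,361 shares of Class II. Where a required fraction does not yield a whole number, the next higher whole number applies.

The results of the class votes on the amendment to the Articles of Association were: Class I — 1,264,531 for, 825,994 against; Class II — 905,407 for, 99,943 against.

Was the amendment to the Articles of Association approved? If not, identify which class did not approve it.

Class I: 3/5 of 2107551 = 1264530.60, rounded up to 1264531; 1,264,531 required, 1,264,531 in favor — approved.
Class II: 4/5 of 1131361 = 905088.80, rounded up to 905089; 905,089 required, 905,407 in favor — approved.

Approved — every class gave the required vote.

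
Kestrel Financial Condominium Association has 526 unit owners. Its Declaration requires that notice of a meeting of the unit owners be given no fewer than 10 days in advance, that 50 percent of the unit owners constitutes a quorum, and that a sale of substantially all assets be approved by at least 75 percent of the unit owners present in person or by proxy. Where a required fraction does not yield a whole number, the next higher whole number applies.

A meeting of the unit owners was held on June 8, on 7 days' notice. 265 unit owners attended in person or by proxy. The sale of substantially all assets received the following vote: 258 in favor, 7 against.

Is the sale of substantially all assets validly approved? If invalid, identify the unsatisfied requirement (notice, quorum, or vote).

Invalid — notice requirement not satisfied.

Notice: 7 days given; 10 required. Not satisfied.
Quorum: 50% of 526 = 263; 265 present. Satisfied.
Vote: requires three-fourths of those present (265); 3/4 of 265 = 198.75, rounded up to 199, so 199 needed; 258 in favor. Satisfied.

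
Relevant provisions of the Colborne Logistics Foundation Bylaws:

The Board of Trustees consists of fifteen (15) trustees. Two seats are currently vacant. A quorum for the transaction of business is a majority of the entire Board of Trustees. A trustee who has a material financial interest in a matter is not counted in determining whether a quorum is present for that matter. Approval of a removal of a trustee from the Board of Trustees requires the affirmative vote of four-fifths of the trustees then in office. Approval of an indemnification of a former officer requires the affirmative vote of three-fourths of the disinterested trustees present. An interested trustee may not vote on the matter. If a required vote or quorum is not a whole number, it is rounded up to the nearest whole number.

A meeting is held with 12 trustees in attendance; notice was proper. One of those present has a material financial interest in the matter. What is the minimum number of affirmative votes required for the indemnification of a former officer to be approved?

The indemnification of a former officer requires three-fourths of the disinterested trustees present (12 − 1 = 11).
3/4 of 11 = 8.25, rounded up to 9.

9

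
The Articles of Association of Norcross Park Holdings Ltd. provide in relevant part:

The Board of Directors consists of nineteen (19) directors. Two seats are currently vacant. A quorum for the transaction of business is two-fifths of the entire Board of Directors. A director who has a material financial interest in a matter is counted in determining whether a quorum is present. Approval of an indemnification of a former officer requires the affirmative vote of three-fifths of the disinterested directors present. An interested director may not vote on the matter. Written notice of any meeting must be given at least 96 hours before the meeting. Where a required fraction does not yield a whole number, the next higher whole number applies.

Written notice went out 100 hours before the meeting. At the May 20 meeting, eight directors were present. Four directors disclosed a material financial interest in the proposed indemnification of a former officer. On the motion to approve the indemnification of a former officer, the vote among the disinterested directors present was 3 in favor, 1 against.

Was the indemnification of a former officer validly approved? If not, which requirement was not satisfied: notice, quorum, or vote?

Valid — all requirements satisfied.

Notice: 100 hours given; 96 required (100 ≥ 96). Satisfied.
Quorum: 8 present (interested directors count toward quorum); quorum is 8. Satisfied.
Vote: the indemnification of a former officer requires three-fifths of the disinterested directors present (8 − 4 = 4). 3/5 of 4 = 2.40, rounded up to 3, so 3 affirmative votes are needed; 3 voted in favor. Satisfied.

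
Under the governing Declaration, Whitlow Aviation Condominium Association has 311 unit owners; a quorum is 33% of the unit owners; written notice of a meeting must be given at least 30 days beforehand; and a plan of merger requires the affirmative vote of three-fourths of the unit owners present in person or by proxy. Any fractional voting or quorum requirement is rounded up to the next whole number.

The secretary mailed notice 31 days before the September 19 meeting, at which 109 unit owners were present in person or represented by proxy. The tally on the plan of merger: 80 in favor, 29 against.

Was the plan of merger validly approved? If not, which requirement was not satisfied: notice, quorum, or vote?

Notice: 31 days given; 30 required. Satisfied.
Quorum: 33% of 311 = 102.63, rounded up to 103; 109 present. Satisfied.
Vote: requires three-fourths of those present (109); 3/4 of 109 = 81.75, rounded up to 82, so 82 needed; 80 in favor. Not satisfied.

Invalid — vote requirement not satisfied.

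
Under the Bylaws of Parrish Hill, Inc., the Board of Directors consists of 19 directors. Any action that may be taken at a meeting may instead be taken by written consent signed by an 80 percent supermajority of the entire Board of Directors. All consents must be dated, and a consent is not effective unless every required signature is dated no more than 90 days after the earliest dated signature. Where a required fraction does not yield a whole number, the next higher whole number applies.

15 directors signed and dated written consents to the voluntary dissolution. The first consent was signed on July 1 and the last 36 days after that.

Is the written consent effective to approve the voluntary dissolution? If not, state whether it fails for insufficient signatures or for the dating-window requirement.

Not effective — insufficient signatures.

Signatures required: an 80 percent supermajority of 19 — 4/5 of 19 = 15.20, rounded up to 16, so 16 needed; 15 signed. Insufficient.
Dating window: the latest signature is 36 days after the earliest; the limit is 90 days. Within the window.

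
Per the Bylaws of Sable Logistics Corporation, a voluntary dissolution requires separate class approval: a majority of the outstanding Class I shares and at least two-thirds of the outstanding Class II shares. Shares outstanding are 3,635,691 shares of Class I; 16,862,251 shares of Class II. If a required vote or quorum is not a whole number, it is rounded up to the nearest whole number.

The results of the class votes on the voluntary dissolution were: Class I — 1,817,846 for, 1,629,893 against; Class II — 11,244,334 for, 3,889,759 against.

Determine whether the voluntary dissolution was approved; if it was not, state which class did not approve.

Approved — every class gave the required vote.

Class I: a majority of 3635691 is 1817846; 1,817,846 required, 1,817,846 in favor — approved.
Class II: 2/3 of 16862251 = 11241500.67, rounded up to 11241501; 11,241,501 required, 11,244,334 in favor — approved.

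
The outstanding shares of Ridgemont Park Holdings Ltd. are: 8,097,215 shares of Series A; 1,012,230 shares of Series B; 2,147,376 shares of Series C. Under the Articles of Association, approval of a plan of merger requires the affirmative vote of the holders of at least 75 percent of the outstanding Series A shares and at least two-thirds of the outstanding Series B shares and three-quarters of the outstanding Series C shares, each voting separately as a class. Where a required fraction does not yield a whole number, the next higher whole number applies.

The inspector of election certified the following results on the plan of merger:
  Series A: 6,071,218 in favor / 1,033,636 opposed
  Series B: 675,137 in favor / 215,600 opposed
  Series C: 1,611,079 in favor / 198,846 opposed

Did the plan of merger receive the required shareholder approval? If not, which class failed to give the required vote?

Not approved — the Series A shares did not give the required vote.

Series A: 3/4 of 8097215 = 6072911.25, rounded up to 6072912; 6,072,912 required, 6,071,218 in favor — not approved.
Series B: 2/3 of 1012230 = 674820; 674,820 required, 675,137 in favor — approved.
Series C: 3/4 of 2147376 = 1610532; 1,610,532 required, 1,611,079 in favor — approved.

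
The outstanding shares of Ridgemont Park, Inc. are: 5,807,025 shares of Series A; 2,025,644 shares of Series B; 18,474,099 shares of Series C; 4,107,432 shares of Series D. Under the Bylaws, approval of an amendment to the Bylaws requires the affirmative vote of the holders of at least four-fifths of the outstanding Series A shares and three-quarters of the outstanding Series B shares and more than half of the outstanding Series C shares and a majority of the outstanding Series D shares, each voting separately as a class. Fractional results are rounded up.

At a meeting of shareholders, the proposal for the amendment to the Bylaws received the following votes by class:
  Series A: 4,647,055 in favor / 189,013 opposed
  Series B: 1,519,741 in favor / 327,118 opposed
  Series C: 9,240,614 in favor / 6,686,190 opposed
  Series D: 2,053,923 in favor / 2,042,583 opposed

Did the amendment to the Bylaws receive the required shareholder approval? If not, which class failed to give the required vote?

Series A: 4/5 of 5807025 = 4645620; 4,645,620 required, 4,647,055 in favor — approved.
Series B: 3/4 of 2025644 = 1519233; 1,519,233 required, 1,519,741 in favor — approved.
Series C: a majority of 18474099 is 9237050; 9,237,050 required, 9,240,614 in favor — approved.
Series D: a majority of 4107432 is 2053717; 2,053,717 required, 2,053,923 in favor — approved.

Approved — every class gave the required vote.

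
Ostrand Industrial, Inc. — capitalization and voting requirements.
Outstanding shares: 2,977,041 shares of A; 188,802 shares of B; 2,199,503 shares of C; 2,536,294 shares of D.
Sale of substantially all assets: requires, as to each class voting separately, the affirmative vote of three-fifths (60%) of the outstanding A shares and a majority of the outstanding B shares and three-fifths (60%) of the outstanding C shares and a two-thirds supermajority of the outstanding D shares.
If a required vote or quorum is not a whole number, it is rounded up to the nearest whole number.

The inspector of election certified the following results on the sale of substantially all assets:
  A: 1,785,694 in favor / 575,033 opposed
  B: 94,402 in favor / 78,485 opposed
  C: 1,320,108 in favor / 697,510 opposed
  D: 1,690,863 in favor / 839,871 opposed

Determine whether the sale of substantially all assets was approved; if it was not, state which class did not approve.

Not approved — the A shares did not give the required vote.

A: 3/5 of 2977041 = 1786224.60, rounded up to 1786225; 1,786,225 required, 1,785,694 in favor — not approved.
B: a majority of 188802 is 94402; 94,402 required, 94,402 in favor — approved.
C: 3/5 of 2199503 = 1319701.80, rounded up to 1319702; 1,319,702 required, 1,320,108 in favor — approved.
D: 2/3 of 2536294 = 1690862.67, rounded up to 1690863; 1,690,863 required, 1,690,863 in favor — approved.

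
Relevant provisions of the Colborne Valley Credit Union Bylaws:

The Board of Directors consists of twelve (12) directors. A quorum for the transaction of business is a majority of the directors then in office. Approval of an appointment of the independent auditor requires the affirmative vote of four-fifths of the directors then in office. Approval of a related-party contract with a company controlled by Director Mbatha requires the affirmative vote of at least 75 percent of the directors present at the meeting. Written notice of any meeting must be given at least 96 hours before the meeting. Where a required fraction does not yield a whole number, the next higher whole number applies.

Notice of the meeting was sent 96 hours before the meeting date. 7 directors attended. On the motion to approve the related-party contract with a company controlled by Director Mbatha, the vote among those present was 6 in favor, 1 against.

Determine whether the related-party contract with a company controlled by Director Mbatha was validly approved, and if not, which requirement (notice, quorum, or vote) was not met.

Notice: 96 hours given; 96 required (96 ≥ 96). Satisfied.
Quorum: 7 present; quorum is 7. Satisfied.
Vote: the related-party contract with a company controlled by Director Mbatha requires three-fourths of the directors present (7). 3/4 of 7 = 5.25, rounded up to 6, so 6 affirmative votes are needed; 6 voted in favor. Satisfied.

Valid — all requirements satisfied.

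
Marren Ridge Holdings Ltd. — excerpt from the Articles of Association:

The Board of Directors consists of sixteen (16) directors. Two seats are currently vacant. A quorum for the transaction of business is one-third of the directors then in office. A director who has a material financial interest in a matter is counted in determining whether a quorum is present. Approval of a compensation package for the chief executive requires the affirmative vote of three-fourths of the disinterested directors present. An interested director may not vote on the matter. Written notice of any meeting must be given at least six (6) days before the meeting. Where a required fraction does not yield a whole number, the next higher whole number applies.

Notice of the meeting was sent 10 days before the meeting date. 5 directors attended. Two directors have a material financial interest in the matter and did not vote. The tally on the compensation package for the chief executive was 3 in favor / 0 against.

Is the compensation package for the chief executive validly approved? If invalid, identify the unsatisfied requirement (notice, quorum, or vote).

Notice: 10 days given; 6 required (10 ≥ 6). Satisfied.
Quorum: 5 present (interested directors count toward quorum); quorum is 5. Satisfied.
Vote: the compensation package for the chief executive requires three-fourths of the disinterested directors present (5 − 2 = 3). 3/4 of 3 = 2.25, rounded up to 3, so 3 affirmative votes are needed; 3 voted in favor. Satisfied.

Valid — all requirements satisfied.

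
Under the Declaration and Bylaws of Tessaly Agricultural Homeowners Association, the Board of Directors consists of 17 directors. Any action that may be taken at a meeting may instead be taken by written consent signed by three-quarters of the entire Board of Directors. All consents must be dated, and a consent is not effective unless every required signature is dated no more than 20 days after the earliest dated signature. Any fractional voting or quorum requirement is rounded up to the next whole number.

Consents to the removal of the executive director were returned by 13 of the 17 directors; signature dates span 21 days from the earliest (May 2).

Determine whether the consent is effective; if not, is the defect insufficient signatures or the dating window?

Not effective — dating-window requirement not satisfied.

Signatures required: three-quarters of 17 — 3/4 of 17 = 12.75, rounded up to 13, so 13 needed; 13 signed. Sufficient.
Dating window: the latest signature is 21 days after the earliest; the limit is 20 days. Outside the window.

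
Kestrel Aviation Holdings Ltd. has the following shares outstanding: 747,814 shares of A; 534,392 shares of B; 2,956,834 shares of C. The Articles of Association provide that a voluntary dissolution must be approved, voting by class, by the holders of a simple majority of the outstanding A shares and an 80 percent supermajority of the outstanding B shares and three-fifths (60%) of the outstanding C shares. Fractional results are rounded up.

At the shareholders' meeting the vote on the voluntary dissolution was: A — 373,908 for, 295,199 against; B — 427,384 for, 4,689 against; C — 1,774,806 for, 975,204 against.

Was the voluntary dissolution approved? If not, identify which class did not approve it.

A: a majority of 747814 is 373908; 373,908 required, 373,908 in favor — approved.
B: 4/5 of 534392 = 427513.60, rounded up to 427514; 427,514 required, 427,384 in favor — not approved.
C: 3/5 of 2956834 = 1774100.40, rounded up to 1774101; 1,774,101 required, 1,774,806 in favor — approved.

Not approved — the B shares did not give the required vote.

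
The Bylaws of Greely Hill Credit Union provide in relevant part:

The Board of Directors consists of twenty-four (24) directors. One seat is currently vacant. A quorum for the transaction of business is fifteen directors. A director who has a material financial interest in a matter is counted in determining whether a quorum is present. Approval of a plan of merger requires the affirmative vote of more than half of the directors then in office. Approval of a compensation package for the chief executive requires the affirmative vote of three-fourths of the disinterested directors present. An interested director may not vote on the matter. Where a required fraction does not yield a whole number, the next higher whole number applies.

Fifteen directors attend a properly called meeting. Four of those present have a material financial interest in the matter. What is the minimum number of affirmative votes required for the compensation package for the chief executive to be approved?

The compensation package for the chief executive requires three-fourths of the disinterested directors present (15 − 4 = 11).
3/4 of 11 = 8.25, rounded up to 9.

9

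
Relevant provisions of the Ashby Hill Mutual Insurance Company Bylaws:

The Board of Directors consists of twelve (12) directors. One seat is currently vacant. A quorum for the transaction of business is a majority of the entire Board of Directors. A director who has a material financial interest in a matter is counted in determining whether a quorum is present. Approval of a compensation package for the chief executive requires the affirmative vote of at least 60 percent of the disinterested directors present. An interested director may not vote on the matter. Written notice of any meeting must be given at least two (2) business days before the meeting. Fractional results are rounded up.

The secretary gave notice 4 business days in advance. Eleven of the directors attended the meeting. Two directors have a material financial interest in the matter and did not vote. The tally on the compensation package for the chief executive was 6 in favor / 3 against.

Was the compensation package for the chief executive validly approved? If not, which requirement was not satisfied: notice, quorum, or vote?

Valid — all requirements satisfied.

Notice: 4 business days given; 2 required (4 ≥ 2). Satisfied.
Quorum: 11 present (interested directors count toward quorum); quorum is 7. Satisfied.
Vote: the compensation package for the chief executive requires three-fifths of the disinterested directors present (11 − 2 = 9). 3/5 of 9 = 5.40, rounded up to 6, so 6 affirmative votes are needed; 6 voted in favor. Satisfied.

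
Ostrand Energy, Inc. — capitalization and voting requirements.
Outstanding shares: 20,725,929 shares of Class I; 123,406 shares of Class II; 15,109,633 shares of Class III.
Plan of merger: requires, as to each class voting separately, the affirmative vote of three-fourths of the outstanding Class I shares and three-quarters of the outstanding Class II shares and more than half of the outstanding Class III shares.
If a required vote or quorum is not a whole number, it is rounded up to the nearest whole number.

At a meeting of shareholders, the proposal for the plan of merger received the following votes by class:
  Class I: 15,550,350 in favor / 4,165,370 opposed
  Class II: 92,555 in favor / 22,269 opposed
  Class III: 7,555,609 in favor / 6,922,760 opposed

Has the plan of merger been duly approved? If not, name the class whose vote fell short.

Class I: 3/4 of 20725929 = 15544446.75, rounded up to 15544447; 15,544,447 required, 15,550,350 in favor — approved.
Class II: 3/4 of 123406 = 92554.50, rounded up to 92555; 92,555 required, 92,555 in favor — approved.
Class III: a majority of 15109633 is 7554817; 7,554,817 required, 7,555,609 in favor — approved.

Approved — every class gave the required vote.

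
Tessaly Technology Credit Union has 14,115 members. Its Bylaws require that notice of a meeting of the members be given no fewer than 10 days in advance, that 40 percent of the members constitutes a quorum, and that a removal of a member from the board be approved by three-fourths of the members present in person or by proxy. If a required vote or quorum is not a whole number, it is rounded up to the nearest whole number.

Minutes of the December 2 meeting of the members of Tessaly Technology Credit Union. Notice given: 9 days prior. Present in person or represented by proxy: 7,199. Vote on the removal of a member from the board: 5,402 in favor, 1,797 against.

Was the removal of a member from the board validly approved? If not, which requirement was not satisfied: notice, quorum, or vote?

Invalid — notice requirement not satisfied.

Notice: 9 days given; 10 required. Not satisfied.
Quorum: 40% of 14,115 = 5,646; 7,199 present. Satisfied.
Vote: requires three-fourths of those present (7,199); 3/4 of 7199 = 5399.25, rounded up to 5400, so 5,400 needed; 5,402 in favor. Satisfied.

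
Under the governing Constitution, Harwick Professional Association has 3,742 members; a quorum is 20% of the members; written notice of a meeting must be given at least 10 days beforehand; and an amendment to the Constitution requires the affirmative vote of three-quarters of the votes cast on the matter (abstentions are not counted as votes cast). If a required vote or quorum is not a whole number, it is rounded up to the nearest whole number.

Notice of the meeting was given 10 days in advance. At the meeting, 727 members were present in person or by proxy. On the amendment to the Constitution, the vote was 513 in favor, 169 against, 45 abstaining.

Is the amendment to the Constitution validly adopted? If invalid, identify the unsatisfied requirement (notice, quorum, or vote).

Invalid — quorum requirement not satisfied.

Notice: 10 days given; 10 required. Satisfied.
Quorum: 20% of 3,742 = 748.40, rounded up to 749; 727 present. Not satisfied.
Vote: requires three-fourths of the votes cast (727 − 45 abstaining = 682); 3/4 of 682 = 511.50, rounded up to 512, so 512 needed; 513 in favor. Satisfied.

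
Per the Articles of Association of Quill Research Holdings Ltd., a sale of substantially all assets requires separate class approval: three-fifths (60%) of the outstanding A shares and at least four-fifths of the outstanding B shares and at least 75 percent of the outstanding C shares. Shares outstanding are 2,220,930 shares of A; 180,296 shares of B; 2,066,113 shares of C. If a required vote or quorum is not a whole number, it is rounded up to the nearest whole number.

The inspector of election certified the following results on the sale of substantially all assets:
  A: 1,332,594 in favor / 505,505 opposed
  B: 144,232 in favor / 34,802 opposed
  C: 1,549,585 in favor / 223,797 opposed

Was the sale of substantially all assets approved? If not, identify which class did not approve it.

A: 3/5 of 2220930 = 1332558; 1,332,558 required, 1,332,594 in favor — approved.
B: 4/5 of 180296 = 144236.80, rounded up to 144237; 144,237 required, 144,232 in favor — not approved.
C: 3/4 of 2066113 = 1549584.75, rounded up to 1549585; 1,549,585 required, 1,549,585 in favor — approved.

Not approved — the B shares did not give the required vote.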